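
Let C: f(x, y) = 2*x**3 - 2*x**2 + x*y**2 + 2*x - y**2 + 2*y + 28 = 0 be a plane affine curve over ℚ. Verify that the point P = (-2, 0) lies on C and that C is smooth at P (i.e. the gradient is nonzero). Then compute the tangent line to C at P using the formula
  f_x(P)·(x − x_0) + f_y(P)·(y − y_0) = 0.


Tangent line at P: 34*x + 2*y + 68 = 0.

Step 1: f(-2, 0) = 0, so P lies on C.
Step 2: partial derivatives
  f_x(x, y) = 6*x**2 - 4*x + y**2 + 2, f_y(x, y) = 2*x*y - 2*y + 2.
  f_x(P) = 34, f_y(P) = 2 (gradient nonzero, so P is smooth).
Step 3: tangent line at P: 34·(x − -2) + 2·(y − 0) = 0.
Expanding: 34*x + 2*y + 68 = 0.


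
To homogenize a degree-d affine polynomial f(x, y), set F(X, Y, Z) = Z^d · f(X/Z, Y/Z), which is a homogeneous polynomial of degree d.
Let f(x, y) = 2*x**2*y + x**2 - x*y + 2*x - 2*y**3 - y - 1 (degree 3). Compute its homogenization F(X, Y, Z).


F(X, Y, Z) = 2*X**2*Y + X**2*Z - X*Y*Z + 2*X*Z**2 - 2*Y**3 - Y*Z**2 - Z**3

deg(f) = 3.
Substitute x = X/Z, y = Y/Z into f, then multiply by Z^3.
  monomial 2·x^2·y^1 ↦ 2·X^2·Y^1·Z^0.
  monomial 1·x^2·y^0 ↦ 1·X^2·Y^0·Z^1.
  monomial -1·x^1·y^1 ↦ -1·X^1·Y^1·Z^1.
  monomial 2·x^1·y^0 ↦ 2·X^1·Y^0·Z^2.
  monomial -2·x^0·y^3 ↦ -2·X^0·Y^3·Z^0.
  monomial -1·x^0·y^1 ↦ -1·X^0·Y^1·Z^2.
  monomial -1·x^0·y^0 ↦ -1·X^0·Y^0·Z^3.
Collecting: F(X, Y, Z) = 2*X**2*Y + X**2*Z - X*Y*Z + 2*X*Z**2 - 2*Y**3 - Y*Z**2 - Z**3.


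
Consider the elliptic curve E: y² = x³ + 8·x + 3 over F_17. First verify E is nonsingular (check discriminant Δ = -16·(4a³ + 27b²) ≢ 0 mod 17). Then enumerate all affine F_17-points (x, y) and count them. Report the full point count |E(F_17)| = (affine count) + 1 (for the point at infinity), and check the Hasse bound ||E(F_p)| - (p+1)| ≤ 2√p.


Affine points = {(5, 7), (5, 10), (8, 1), (8, 16), (12, 5), (12, 12), (13, 3), (13, 14), (15, 8), (15, 9)}; affine count = 10; |E(F_17)| = 11.

Discriminant check: Δ ∝ 4a³ + 27b² = 4·8³ + 27·3² = 4·512 + 27·9 ≡ 13 (mod 17). Nonzero ⇒ E is nonsingular.
For each x ∈ F_17, compute rhs = x³ + 8·x + 3 mod 17, then count y ∈ F_17 with y² ≡ rhs.
  x = 0: rhs = 3, matching y values: none (0 points).
  x = 1: rhs = 12, matching y values: none (0 points).
  x = 2: rhs = 10, matching y values: none (0 points).
  x = 3: rhs = 3, matching y values: none (0 points).
  x = 4: rhs = 14, matching y values: none (0 points).
  x = 5: rhs = 15, matching y values: 7, 10 (2 points).
  x = 6: rhs = 12, matching y values: none (0 points).
  x = 7: rhs = 11, matching y values: none (0 points).
  x = 8: rhs = 1, matching y values: 1, 16 (2 points).
  x = 9: rhs = 5, matching y values: none (0 points).
  x = 10: rhs = 12, matching y values: none (0 points).
  x = 11: rhs = 11, matching y values: none (0 points).
  x = 12: rhs = 8, matching y values: 5, 12 (2 points).
  x = 13: rhs = 9, matching y values: 3, 14 (2 points).
  x = 14: rhs = 3, matching y values: none (0 points).
  x = 15: rhs = 13, matching y values: 8, 9 (2 points).
  x = 16: rhs = 11, matching y values: none (0 points).
Total affine count: 10.
Full point count |E(F_17)| = 10 + 1 = 11.
Hasse bound: |11 − (17+1)| = |-7| = 7 ≤ 2√17 ≈ 8.2462 ✓.


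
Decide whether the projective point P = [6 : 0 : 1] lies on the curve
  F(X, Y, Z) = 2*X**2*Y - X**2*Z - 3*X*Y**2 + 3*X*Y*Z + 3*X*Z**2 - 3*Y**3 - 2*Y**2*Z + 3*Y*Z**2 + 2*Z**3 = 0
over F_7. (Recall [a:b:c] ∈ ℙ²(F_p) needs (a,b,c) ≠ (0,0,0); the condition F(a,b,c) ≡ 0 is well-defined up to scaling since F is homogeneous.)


F(6,0,1) ≡ 5 (mod 7); P is NOT on the curve.

Evaluate F(6, 0, 1) term-by-term (mod 7).
  2*X**2*Y ↦ 2·36·0·1 = 0
  -X**2*Z ↦ -1·36·1·1 = -36
  -3*X*Y**2 ↦ -3·6·0·1 = 0
  3*X*Y*Z ↦ 3·6·0·1 = 0
  3*X*Z**2 ↦ 3·6·1·1 = 18
  -3*Y**3 ↦ -3·1·0·1 = 0
  -2*Y**2*Z ↦ -2·1·0·1 = 0
  3*Y*Z**2 ↦ 3·1·0·1 = 0
  2*Z**3 ↦ 2·1·1·1 = 2
Sum: F(6, 0, 1) = (0) + (-36) + (0) + (0) + (18) + (0) + (0) + (0) + (2) = -16.
Reducing mod 7: -16 ≡ 5 (mod 7).
Since F(a, b, c) ≡ 5 ≠ 0 (mod 7), P does NOT lie on the curve.


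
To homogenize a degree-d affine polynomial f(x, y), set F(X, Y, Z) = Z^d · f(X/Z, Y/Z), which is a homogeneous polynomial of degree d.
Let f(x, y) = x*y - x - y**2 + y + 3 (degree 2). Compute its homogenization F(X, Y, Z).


F(X, Y, Z) = X*Y - X*Z - Y**2 + Y*Z + 3*Z**2

deg(f) = 2.
Substitute x = X/Z, y = Y/Z into f, then multiply by Z^2.
  monomial 1·x^1·y^1 ↦ 1·X^1·Y^1·Z^0.
  monomial -1·x^1·y^0 ↦ -1·X^1·Y^0·Z^1.
  monomial -1·x^0·y^2 ↦ -1·X^0·Y^2·Z^0.
  monomial 1·x^0·y^1 ↦ 1·X^0·Y^1·Z^1.
  monomial 3·x^0·y^0 ↦ 3·X^0·Y^0·Z^2.
Collecting: F(X, Y, Z) = X*Y - X*Z - Y**2 + Y*Z + 3*Z**2.


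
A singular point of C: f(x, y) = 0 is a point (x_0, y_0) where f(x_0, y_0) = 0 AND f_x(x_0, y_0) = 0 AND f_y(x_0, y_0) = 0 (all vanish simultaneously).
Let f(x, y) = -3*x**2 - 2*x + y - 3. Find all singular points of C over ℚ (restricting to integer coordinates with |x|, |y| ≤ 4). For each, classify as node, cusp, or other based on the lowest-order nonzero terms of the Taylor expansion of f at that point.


No singular points in the scanned grid; C is smooth there.

Compute partial derivatives:
  f_x = -6*x - 2.
  f_y = 1.
f_y = 1 is a nonzero constant, so f_y never vanishes: no point (x, y) can satisfy f = f_x = f_y = 0. In particular no (x, y) ∈ {−4, ..., 4}² is singular; the curve is smooth.


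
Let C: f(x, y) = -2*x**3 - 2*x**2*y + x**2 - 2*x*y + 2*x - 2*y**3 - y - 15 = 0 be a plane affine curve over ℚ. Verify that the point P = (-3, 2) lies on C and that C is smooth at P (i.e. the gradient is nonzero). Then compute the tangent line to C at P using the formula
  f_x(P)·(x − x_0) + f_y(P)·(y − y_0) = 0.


Tangent line at P: -38*x - 37*y - 40 = 0.

Step 1: f(-3, 2) = 0, so P lies on C.
Step 2: partial derivatives
  f_x(x, y) = -6*x**2 - 4*x*y + 2*x - 2*y + 2, f_y(x, y) = -2*x**2 - 2*x - 6*y**2 - 1.
  f_x(P) = -38, f_y(P) = -37 (gradient nonzero, so P is smooth).
Step 3: tangent line at P: -38·(x − -3) + -37·(y − 2) = 0.
Expanding: -38*x - 37*y - 40 = 0.


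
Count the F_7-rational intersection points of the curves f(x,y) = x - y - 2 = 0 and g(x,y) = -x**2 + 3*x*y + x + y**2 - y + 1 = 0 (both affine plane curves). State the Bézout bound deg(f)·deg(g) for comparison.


Common zeros: {(0, 5), (1, 6)}; count = 2; Bézout bound = 2.

deg(f) = 1, deg(g) = 2, so Bézout bound = 2.
Scan x ∈ F_7. For each x, list the y ∈ F_7 with f(x, y) ≡ 0 and those with g(x, y) ≡ 0 (mod 7); the common zeros in that column are the intersection.
  x = 0: f ≡ 0 at y ∈ {5}; g ≡ 0 at y ∈ {3, 5}; common: {5}.
  x = 1: f ≡ 0 at y ∈ {6}; g ≡ 0 at y ∈ {6}; common: {6}.
  x = 2: f ≡ 0 at y ∈ {0}; g ≡ 0 at y ∈ {4, 5}; common: ∅.
  x = 3: f ≡ 0 at y ∈ {1}; g ≡ 0 at y ∈ {3}; common: ∅.
  x = 4: f ≡ 0 at y ∈ {2}; g ≡ 0 at y ∈ {4, 6}; common: ∅.
  x = 5: f ≡ 0 at y ∈ {3}; g ≡ 0 at y ∈ ∅; common: ∅.
  x = 6: f ≡ 0 at y ∈ {4}; g ≡ 0 at y ∈ ∅; common: ∅.
Collecting: common zeros = {(0, 5), (1, 6)}, so the count is 2.
Comparison with the Bézout bound: 2 ≤ 2 = deg(f)·deg(g), as expected for curves with no common component (the bound is attained).


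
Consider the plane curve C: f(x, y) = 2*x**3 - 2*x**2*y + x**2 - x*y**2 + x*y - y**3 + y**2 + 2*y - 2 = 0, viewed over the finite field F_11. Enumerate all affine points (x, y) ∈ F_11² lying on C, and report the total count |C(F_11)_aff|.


Affine F_11-points: {(0, 1), (1, 6), (2, 10), (4, 8), (6, 1), (6, 4), (7, 3), (8, 2), (9, 9)}; count = 9.

For each of the 121 pairs (x, y) ∈ F_11², evaluate f(x, y) mod 11. Record the zeros.
  x = 0: [0↦9, 1↦0, 2↦9, 3↦8, 4↦2, 5↦7, 6↦6, 7↦4, 8↦6, 9↦6, 10↦9]  zeros at y ∈ {1}
  x = 1: [0↦1, 1↦1, 2↦6, 3↦10, 4↦7, 5↦2, 6↦0, 7↦6, 8↦3, 9↦7, 10↦1]  zeros at y ∈ {6}
  x = 2: [0↦7, 1↦1, 2↦9, 3↦3, 4↦10, 5↦2, 6↦6, 7↦5, 8↦4, 9↦8, 10↦0]  zeros at y ∈ {10}
  x = 3: [0↦6, 1↦1, 2↦8, 3↦10, 4↦1, 5↦8, 6↦3, 7↦2, 8↦10, 9↦10, 10↦7]  zeros at y ∈ ∅
  x = 4: [0↦10, 1↦2, 2↦4, 3↦10, 4↦3, 5↦10, 6↦3, 7↦9, 8↦0, 9↦3, 10↦1]  zeros at y ∈ {8}
  x = 5: [0↦9, 1↦5, 2↦9, 3↦4, 4↦6, 5↦9, 6↦7, 7↦5, 8↦8, 9↦10, 10↦5]  zeros at y ∈ ∅
  x = 6: [0↦4, 1↦0, 2↦2, 3↦4, 4↦0, 5↦6, 6↦5, 7↦2, 8↦2, 9↦10, 10↦9]  zeros at y ∈ {1, 4}
  x = 7: [0↦7, 1↦10, 2↦6, 3↦0, 4↦8, 5↦2, 6↦9, 7↦1, 8↦5, 9↦4, 10↦3]  zeros at y ∈ {3}
  x = 8: [0↦8, 1↦3, 2↦0, 3↦4, 4↦9, 5↦9, 6↦9, 7↦3, 8↦7, 9↦4, 10↦10]  zeros at y ∈ {2}
  x = 9: [0↦8, 1↦2, 2↦7, 3↦6, 4↦4, 5↦6, 6↦6, 7↦9, 8↦9, 9↦0, 10↦9]  zeros at y ∈ {9}
  x = 10: [0↦8, 1↦8, 2↦6, 3↦7, 4↦5, 5↦5, 6↦1, 7↦9, 8↦1, 9↦4, 10↦1]  zeros at y ∈ ∅
Collecting zeros: affine points = {(0, 1), (1, 6), (2, 10), (4, 8), (6, 1), (6, 4), (7, 3), (8, 2), (9, 9)}.
Total count |C(F_11)_aff| = 9.


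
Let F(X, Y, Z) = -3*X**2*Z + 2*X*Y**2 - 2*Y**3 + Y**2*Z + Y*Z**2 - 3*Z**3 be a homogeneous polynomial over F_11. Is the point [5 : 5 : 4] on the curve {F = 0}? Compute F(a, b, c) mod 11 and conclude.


F(5,5,4) ≡ 7 (mod 11); P is NOT on the curve.

Evaluate F(5, 5, 4) term-by-term (mod 11).
  -3*X**2*Z ↦ -3·25·1·4 = -300
  2*X*Y**2 ↦ 2·5·25·1 = 250
  -2*Y**3 ↦ -2·1·125·1 = -250
  Y**2*Z ↦ 1·1·25·4 = 100
  Y*Z**2 ↦ 1·1·5·16 = 80
  -3*Z**3 ↦ -3·1·1·64 = -192
Sum: F(5, 5, 4) = (-300) + (250) + (-250) + (100) + (80) + (-192) = -312.
Reducing mod 11: -312 ≡ 7 (mod 11).
Since F(a, b, c) ≡ 7 ≠ 0 (mod 11), P does NOT lie on the curve.


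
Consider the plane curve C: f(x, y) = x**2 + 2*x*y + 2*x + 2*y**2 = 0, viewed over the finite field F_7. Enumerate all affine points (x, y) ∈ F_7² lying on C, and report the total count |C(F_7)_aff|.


Affine F_7-points: {(0, 0), (1, 1), (1, 5), (2, 1), (2, 4), (3, 2), (5, 0), (5, 2)}; count = 8.

For each of the 49 pairs (x, y) ∈ F_7², evaluate f(x, y) mod 7. Record the zeros.
  x = 0: [0↦0, 1↦2, 2↦1, 3↦4, 4↦4, 5↦1, 6↦2]  zeros at y ∈ {0}
  x = 1: [0↦3, 1↦0, 2↦1, 3↦6, 4↦1, 5↦0, 6↦3]  zeros at y ∈ {1, 5}
  x = 2: [0↦1, 1↦0, 2↦3, 3↦3, 4↦0, 5↦1, 6↦6]  zeros at y ∈ {1, 4}
  x = 3: [0↦1, 1↦2, 2↦0, 3↦2, 4↦1, 5↦4, 6↦4]  zeros at y ∈ {2}
  x = 4: [0↦3, 1↦6, 2↦6, 3↦3, 4↦4, 5↦2, 6↦4]  zeros at y ∈ ∅
  x = 5: [0↦0, 1↦5, 2↦0, 3↦6, 4↦2, 5↦2, 6↦6]  zeros at y ∈ {0, 2}
  x = 6: [0↦6, 1↦6, 2↦3, 3↦4, 4↦2, 5↦4, 6↦3]  zeros at y ∈ ∅
Collecting zeros: affine points = {(0, 0), (1, 1), (1, 5), (2, 1), (2, 4), (3, 2), (5, 0), (5, 2)}.
Total count |C(F_7)_aff| = 8.


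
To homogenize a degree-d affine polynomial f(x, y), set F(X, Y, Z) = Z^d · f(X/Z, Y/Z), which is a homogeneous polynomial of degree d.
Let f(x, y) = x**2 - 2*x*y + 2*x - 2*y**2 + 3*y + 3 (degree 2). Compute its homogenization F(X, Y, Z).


F(X, Y, Z) = X**2 - 2*X*Y + 2*X*Z - 2*Y**2 + 3*Y*Z + 3*Z**2

deg(f) = 2.
Substitute x = X/Z, y = Y/Z into f, then multiply by Z^2.
  monomial 1·x^2·y^0 ↦ 1·X^2·Y^0·Z^0.
  monomial -2·x^1·y^1 ↦ -2·X^1·Y^1·Z^0.
  monomial 2·x^1·y^0 ↦ 2·X^1·Y^0·Z^1.
  monomial -2·x^0·y^2 ↦ -2·X^0·Y^2·Z^0.
  monomial 3·x^0·y^1 ↦ 3·X^0·Y^1·Z^1.
  monomial 3·x^0·y^0 ↦ 3·X^0·Y^0·Z^2.
Collecting: F(X, Y, Z) = X**2 - 2*X*Y + 2*X*Z - 2*Y**2 + 3*Y*Z + 3*Z**2.


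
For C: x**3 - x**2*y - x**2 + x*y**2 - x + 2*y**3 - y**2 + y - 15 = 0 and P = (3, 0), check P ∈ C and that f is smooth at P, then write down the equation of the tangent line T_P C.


Tangent line at P: 20*x - 8*y - 60 = 0.

Step 1: f(3, 0) = 0, so P lies on C.
Step 2: partial derivatives
  f_x(x, y) = 3*x**2 - 2*x*y - 2*x + y**2 - 1, f_y(x, y) = -x**2 + 2*x*y + 6*y**2 - 2*y + 1.
  f_x(P) = 20, f_y(P) = -8 (gradient nonzero, so P is smooth).
Step 3: tangent line at P: 20·(x − 3) + -8·(y − 0) = 0.
Expanding: 20*x - 8*y - 60 = 0.


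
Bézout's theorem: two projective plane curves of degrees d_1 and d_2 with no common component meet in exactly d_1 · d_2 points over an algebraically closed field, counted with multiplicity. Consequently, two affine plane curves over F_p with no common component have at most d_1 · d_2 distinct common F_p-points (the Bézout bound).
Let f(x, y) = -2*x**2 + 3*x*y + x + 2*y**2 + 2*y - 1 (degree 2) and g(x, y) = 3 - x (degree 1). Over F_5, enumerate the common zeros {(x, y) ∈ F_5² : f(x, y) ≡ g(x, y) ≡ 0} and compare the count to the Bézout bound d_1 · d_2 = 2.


Common zeros: {(3, 3), (3, 4)}; count = 2; Bézout bound = 2.

deg(f) = 2, deg(g) = 1, so Bézout bound = 2.
Scan x ∈ F_5. For each x, list the y ∈ F_5 with f(x, y) ≡ 0 and those with g(x, y) ≡ 0 (mod 5); the common zeros in that column are the intersection.
  x = 0: f ≡ 0 at y ∈ ∅; g ≡ 0 at y ∈ ∅; common: ∅.
  x = 1: f ≡ 0 at y ∈ {1, 4}; g ≡ 0 at y ∈ ∅; common: ∅.
  x = 2: f ≡ 0 at y ∈ {3}; g ≡ 0 at y ∈ ∅; common: ∅.
  x = 3: f ≡ 0 at y ∈ {3, 4}; g ≡ 0 at y ∈ {0, 1, 2, 3, 4}; common: {3, 4}.
  x = 4: f ≡ 0 at y ∈ ∅; g ≡ 0 at y ∈ ∅; common: ∅.
Collecting: common zeros = {(3, 3), (3, 4)}, so the count is 2.
Comparison with the Bézout bound: 2 ≤ 2 = deg(f)·deg(g), as expected for curves with no common component (the bound is attained).


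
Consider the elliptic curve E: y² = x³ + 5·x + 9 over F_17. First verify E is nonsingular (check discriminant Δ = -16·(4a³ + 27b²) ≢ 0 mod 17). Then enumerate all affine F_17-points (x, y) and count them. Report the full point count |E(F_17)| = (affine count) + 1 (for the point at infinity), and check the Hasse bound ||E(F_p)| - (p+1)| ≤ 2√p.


Affine points = {(0, 3), (0, 14), (1, 7), (1, 10), (3, 0), (4, 5), (4, 12), (6, 0), (7, 8), (7, 9), (8, 0), (9, 1), (9, 16), (11, 1), (11, 16), (14, 1), (14, 16), (15, 5), (15, 12)}; affine count = 19; |E(F_17)| = 20.

Discriminant check: Δ ∝ 4a³ + 27b² = 4·5³ + 27·9² = 4·125 + 27·81 ≡ 1 (mod 17). Nonzero ⇒ E is nonsingular.
For each x ∈ F_17, compute rhs = x³ + 5·x + 9 mod 17, then count y ∈ F_17 with y² ≡ rhs.
  x = 0: rhs = 9, matching y values: 3, 14 (2 points).
  x = 1: rhs = 15, matching y values: 7, 10 (2 points).
  x = 2: rhs = 10, matching y values: none (0 points).
  x = 3: rhs = 0, matching y values: 0 (1 points).
  x = 4: rhs = 8, matching y values: 5, 12 (2 points).
  x = 5: rhs = 6, matching y values: none (0 points).
  x = 6: rhs = 0, matching y values: 0 (1 points).
  x = 7: rhs = 13, matching y values: 8, 9 (2 points).
  x = 8: rhs = 0, matching y values: 0 (1 points).
  x = 9: rhs = 1, matching y values: 1, 16 (2 points).
  x = 10: rhs = 5, matching y values: none (0 points).
  x = 11: rhs = 1, matching y values: 1, 16 (2 points).
  x = 12: rhs = 12, matching y values: none (0 points).
  x = 13: rhs = 10, matching y values: none (0 points).
  x = 14: rhs = 1, matching y values: 1, 16 (2 points).
  x = 15: rhs = 8, matching y values: 5, 12 (2 points).
  x = 16: rhs = 3, matching y values: none (0 points).
Total affine count: 19.
Full point count |E(F_17)| = 19 + 1 = 20.
Hasse bound: |20 − (17+1)| = |2| = 2 ≤ 2√17 ≈ 8.2462 ✓.


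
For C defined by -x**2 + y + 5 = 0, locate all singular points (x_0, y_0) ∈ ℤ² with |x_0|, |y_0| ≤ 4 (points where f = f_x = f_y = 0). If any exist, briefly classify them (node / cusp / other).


No singular points in the scanned grid; C is smooth there.

Compute partial derivatives:
  f_x = -2*x.
  f_y = 1.
f_y = 1 is a nonzero constant, so f_y never vanishes: no point (x, y) can satisfy f = f_x = f_y = 0. In particular no (x, y) ∈ {−4, ..., 4}² is singular; the curve is smooth.


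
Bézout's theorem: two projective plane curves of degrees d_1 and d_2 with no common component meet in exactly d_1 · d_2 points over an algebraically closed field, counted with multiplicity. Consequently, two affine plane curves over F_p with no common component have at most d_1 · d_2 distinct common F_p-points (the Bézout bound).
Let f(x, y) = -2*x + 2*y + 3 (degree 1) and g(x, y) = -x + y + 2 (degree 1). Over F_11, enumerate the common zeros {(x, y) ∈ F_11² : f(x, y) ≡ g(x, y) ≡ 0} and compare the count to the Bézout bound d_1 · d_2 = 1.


Common zeros: ∅; count = 0; Bézout bound = 1.

deg(f) = 1, deg(g) = 1, so Bézout bound = 1.
Scan x ∈ F_11. For each x, list the y ∈ F_11 with f(x, y) ≡ 0 and those with g(x, y) ≡ 0 (mod 11); the common zeros in that column are the intersection.
  x = 0: f ≡ 0 at y ∈ {4}; g ≡ 0 at y ∈ {9}; common: ∅.
  x = 1: f ≡ 0 at y ∈ {5}; g ≡ 0 at y ∈ {10}; common: ∅.
  x = 2: f ≡ 0 at y ∈ {6}; g ≡ 0 at y ∈ {0}; common: ∅.
  x = 3: f ≡ 0 at y ∈ {7}; g ≡ 0 at y ∈ {1}; common: ∅.
  x = 4: f ≡ 0 at y ∈ {8}; g ≡ 0 at y ∈ {2}; common: ∅.
  x = 5: f ≡ 0 at y ∈ {9}; g ≡ 0 at y ∈ {3}; common: ∅.
  x = 6: f ≡ 0 at y ∈ {10}; g ≡ 0 at y ∈ {4}; common: ∅.
  x = 7: f ≡ 0 at y ∈ {0}; g ≡ 0 at y ∈ {5}; common: ∅.
  x = 8: f ≡ 0 at y ∈ {1}; g ≡ 0 at y ∈ {6}; common: ∅.
  x = 9: f ≡ 0 at y ∈ {2}; g ≡ 0 at y ∈ {7}; common: ∅.
  x = 10: f ≡ 0 at y ∈ {3}; g ≡ 0 at y ∈ {8}; common: ∅.
Collecting: common zeros = ∅, so the count is 0.
Comparison with the Bézout bound: 0 ≤ 1 = deg(f)·deg(g), as expected for curves with no common component (the affine F_11-count falls short of the bound because intersections may lie at infinity, over extension fields, or carry multiplicity).


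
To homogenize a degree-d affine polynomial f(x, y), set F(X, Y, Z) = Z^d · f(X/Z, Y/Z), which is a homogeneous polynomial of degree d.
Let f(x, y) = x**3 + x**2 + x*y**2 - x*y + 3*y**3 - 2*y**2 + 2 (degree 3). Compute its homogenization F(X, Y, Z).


F(X, Y, Z) = X**3 + X**2*Z + X*Y**2 - X*Y*Z + 3*Y**3 - 2*Y**2*Z + 2*Z**3

deg(f) = 3.
Substitute x = X/Z, y = Y/Z into f, then multiply by Z^3.
  monomial 1·x^3·y^0 ↦ 1·X^3·Y^0·Z^0.
  monomial 1·x^2·y^0 ↦ 1·X^2·Y^0·Z^1.
  monomial 1·x^1·y^2 ↦ 1·X^1·Y^2·Z^0.
  monomial -1·x^1·y^1 ↦ -1·X^1·Y^1·Z^1.
  monomial 3·x^0·y^3 ↦ 3·X^0·Y^3·Z^0.
  monomial -2·x^0·y^2 ↦ -2·X^0·Y^2·Z^1.
  monomial 2·x^0·y^0 ↦ 2·X^0·Y^0·Z^3.
Collecting: F(X, Y, Z) = X**3 + X**2*Z + X*Y**2 - X*Y*Z + 3*Y**3 - 2*Y**2*Z + 2*Z**3.


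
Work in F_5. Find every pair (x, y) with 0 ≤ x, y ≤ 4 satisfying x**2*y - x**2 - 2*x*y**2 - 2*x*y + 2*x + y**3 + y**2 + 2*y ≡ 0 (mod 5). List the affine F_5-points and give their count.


Affine F_5-points: {(0, 0), (2, 0), (2, 1), (2, 2), (3, 2)}; count = 5.

For each of the 25 pairs (x, y) ∈ F_5², evaluate f(x, y) mod 5. Record the zeros.
  x = 0: [0↦0, 1↦4, 2↦1, 3↦2, 4↦3]  zeros at y ∈ {0}
  x = 1: [0↦1, 1↦2, 2↦2, 3↦2, 4↦3]  zeros at y ∈ ∅
  x = 2: [0↦0, 1↦0, 2↦0, 3↦1, 4↦4]  zeros at y ∈ {0, 1, 2}
  x = 3: [0↦2, 1↦3, 2↦0, 3↦4, 4↦1]  zeros at y ∈ {2}
  x = 4: [0↦2, 1↦1, 2↦2, 3↦1, 4↦4]  zeros at y ∈ ∅
Collecting zeros: affine points = {(0, 0), (2, 0), (2, 1), (2, 2), (3, 2)}.
Total count |C(F_5)_aff| = 5.


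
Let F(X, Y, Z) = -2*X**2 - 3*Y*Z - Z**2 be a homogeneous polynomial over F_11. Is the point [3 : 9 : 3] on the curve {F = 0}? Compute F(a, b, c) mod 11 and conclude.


F(3,9,3) ≡ 2 (mod 11); P is NOT on the curve.

Evaluate F(3, 9, 3) term-by-term (mod 11).
  -2*X**2 ↦ -2·9·1·1 = -18
  -3*Y*Z ↦ -3·1·9·3 = -81
  -Z**2 ↦ -1·1·1·9 = -9
Sum: F(3, 9, 3) = (-18) + (-81) + (-9) = -108.
Reducing mod 11: -108 ≡ 2 (mod 11).
Since F(a, b, c) ≡ 2 ≠ 0 (mod 11), P does NOT lie on the curve.


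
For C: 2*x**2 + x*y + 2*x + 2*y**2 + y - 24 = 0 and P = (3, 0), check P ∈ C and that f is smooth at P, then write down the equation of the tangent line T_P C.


Tangent line at P: 14*x + 4*y - 42 = 0.

Step 1: f(3, 0) = 0, so P lies on C.
Step 2: partial derivatives
  f_x(x, y) = 4*x + y + 2, f_y(x, y) = x + 4*y + 1.
  f_x(P) = 14, f_y(P) = 4 (gradient nonzero, so P is smooth).
Step 3: tangent line at P: 14·(x − 3) + 4·(y − 0) = 0.
Expanding: 14*x + 4*y - 42 = 0.


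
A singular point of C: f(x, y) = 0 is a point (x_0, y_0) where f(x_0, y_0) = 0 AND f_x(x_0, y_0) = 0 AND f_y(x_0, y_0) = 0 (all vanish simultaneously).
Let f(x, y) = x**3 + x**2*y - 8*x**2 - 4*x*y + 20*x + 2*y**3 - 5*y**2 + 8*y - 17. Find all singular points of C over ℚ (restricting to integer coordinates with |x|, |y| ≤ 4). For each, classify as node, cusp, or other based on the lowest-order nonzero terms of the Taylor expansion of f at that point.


Singular points: {(2, 1)}; classification: node.

Compute partial derivatives:
  f_x = 3*x**2 + 2*x*y - 16*x - 4*y + 20.
  f_y = x**2 - 4*x + 6*y**2 - 10*y + 8.
Scan x_0 ∈ {−4, ..., 4}. For each x_0, f_y(x_0, y) is a polynomial in y; find its integer roots y ∈ {−4, ..., 4}, then test f_x and f at those candidates.
  x = -4: f_y(-4, y) = 6*y**2 - 10*y + 40; no integer root y with |y| ≤ 4.
  x = -3: f_y(-3, y) = 6*y**2 - 10*y + 29; no integer root y with |y| ≤ 4.
  x = -2: f_y(-2, y) = 6*y**2 - 10*y + 20; no integer root y with |y| ≤ 4.
  x = -1: f_y(-1, y) = 6*y**2 - 10*y + 13; no integer root y with |y| ≤ 4.
  x = 0: f_y(0, y) = 6*y**2 - 10*y + 8; no integer root y with |y| ≤ 4.
  x = 1: f_y(1, y) = 6*y**2 - 10*y + 5; no integer root y with |y| ≤ 4.
  x = 2: f_y(2, y) = 6*y**2 - 10*y + 4; vanishes at y ∈ {1}. (2, 1): f_x = 0, f = 0 — SINGULAR.
  x = 3: f_y(3, y) = 6*y**2 - 10*y + 5; no integer root y with |y| ≤ 4.
  x = 4: f_y(4, y) = 6*y**2 - 10*y + 8; no integer root y with |y| ≤ 4.
Only singular point on the grid: (2, 1).
Classify: substitute x = 2 + u, y = 1 + v and expand: f = u**3 + u**2*v - u**2 + 2*v**3 + v**2.
No constant or linear terms (consistent with a singular point). Quadratic part: -u**2 + v**2. Cubic part: u**3 + u**2*v + 2*v**3.
The quadratic part v**2 - u**2 = (v − u)(v + u) splits into two distinct linear factors, so there are two distinct tangent lines y − 1 = ±(x − 2) — this is a node (ordinary double point).
Classification: node.


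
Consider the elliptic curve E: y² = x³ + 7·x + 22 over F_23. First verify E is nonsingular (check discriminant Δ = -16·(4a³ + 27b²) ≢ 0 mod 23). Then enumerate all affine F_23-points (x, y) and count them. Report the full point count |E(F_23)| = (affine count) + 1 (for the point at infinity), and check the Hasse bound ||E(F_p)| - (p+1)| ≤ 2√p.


Affine points = {(3, 1), (3, 22), (6, 2), (6, 21), (7, 0), (9, 3), (9, 20), (11, 2), (11, 21), (14, 9), (14, 14), (15, 11), (15, 12), (18, 0), (21, 0)}; affine count = 15; |E(F_23)| = 16.

Discriminant check: Δ ∝ 4a³ + 27b² = 4·7³ + 27·22² = 4·343 + 27·484 ≡ 19 (mod 23). Nonzero ⇒ E is nonsingular.
For each x ∈ F_23, compute rhs = x³ + 7·x + 22 mod 23, then count y ∈ F_23 with y² ≡ rhs.
  x = 0: rhs = 22, matching y values: none (0 points).
  x = 1: rhs = 7, matching y values: none (0 points).
  x = 2: rhs = 21, matching y values: none (0 points).
  x = 3: rhs = 1, matching y values: 1, 22 (2 points).
  x = 4: rhs = 22, matching y values: none (0 points).
  x = 5: rhs = 21, matching y values: none (0 points).
  x = 6: rhs = 4, matching y values: 2, 21 (2 points).
  x = 7: rhs = 0, matching y values: 0 (1 points).
  x = 8: rhs = 15, matching y values: none (0 points).
  x = 9: rhs = 9, matching y values: 3, 20 (2 points).
  x = 10: rhs = 11, matching y values: none (0 points).
  x = 11: rhs = 4, matching y values: 2, 21 (2 points).
  x = 12: rhs = 17, matching y values: none (0 points).
  x = 13: rhs = 10, matching y values: none (0 points).
  x = 14: rhs = 12, matching y values: 9, 14 (2 points).
  x = 15: rhs = 6, matching y values: 11, 12 (2 points).
  x = 16: rhs = 21, matching y values: none (0 points).
  x = 17: rhs = 17, matching y values: none (0 points).
  x = 18: rhs = 0, matching y values: 0 (1 points).
  x = 19: rhs = 22, matching y values: none (0 points).
  x = 20: rhs = 20, matching y values: none (0 points).
  x = 21: rhs = 0, matching y values: 0 (1 points).
  x = 22: rhs = 14, matching y values: none (0 points).
Total affine count: 15.
Full point count |E(F_23)| = 15 + 1 = 16.
Hasse bound: |16 − (23+1)| = |-8| = 8 ≤ 2√23 ≈ 9.5917 ✓.


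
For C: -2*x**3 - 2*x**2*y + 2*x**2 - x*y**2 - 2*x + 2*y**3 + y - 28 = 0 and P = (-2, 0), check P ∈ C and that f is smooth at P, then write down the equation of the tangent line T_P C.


Tangent line at P: -34*x - 7*y - 68 = 0.

Step 1: f(-2, 0) = 0, so P lies on C.
Step 2: partial derivatives
  f_x(x, y) = -6*x**2 - 4*x*y + 4*x - y**2 - 2, f_y(x, y) = -2*x**2 - 2*x*y + 6*y**2 + 1.
  f_x(P) = -34, f_y(P) = -7 (gradient nonzero, so P is smooth).
Step 3: tangent line at P: -34·(x − -2) + -7·(y − 0) = 0.
Expanding: -34*x - 7*y - 68 = 0.


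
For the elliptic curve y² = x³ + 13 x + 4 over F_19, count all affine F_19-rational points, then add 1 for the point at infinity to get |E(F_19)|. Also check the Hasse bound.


Affine points = {(0, 2), (0, 17), (2, 0), (4, 5), (4, 14), (5, 2), (5, 17), (7, 1), (7, 18), (12, 8), (12, 11), (14, 2), (14, 17), (18, 3), (18, 16)}; affine count = 15; |E(F_19)| = 16.

Discriminant check: Δ ∝ 4a³ + 27b² = 4·13³ + 27·4² = 4·2197 + 27·16 ≡ 5 (mod 19). Nonzero ⇒ E is nonsingular.
For each x ∈ F_19, compute rhs = x³ + 13·x + 4 mod 19, then count y ∈ F_19 with y² ≡ rhs.
  x = 0: rhs = 4, matching y values: 2, 17 (2 points).
  x = 1: rhs = 18, matching y values: none (0 points).
  x = 2: rhs = 0, matching y values: 0 (1 points).
  x = 3: rhs = 13, matching y values: none (0 points).
  x = 4: rhs = 6, matching y values: 5, 14 (2 points).
  x = 5: rhs = 4, matching y values: 2, 17 (2 points).
  x = 6: rhs = 13, matching y values: none (0 points).
  x = 7: rhs = 1, matching y values: 1, 18 (2 points).
  x = 8: rhs = 12, matching y values: none (0 points).
  x = 9: rhs = 14, matching y values: none (0 points).
  x = 10: rhs = 13, matching y values: none (0 points).
  x = 11: rhs = 15, matching y values: none (0 points).
  x = 12: rhs = 7, matching y values: 8, 11 (2 points).
  x = 13: rhs = 14, matching y values: none (0 points).
  x = 14: rhs = 4, matching y values: 2, 17 (2 points).
  x = 15: rhs = 2, matching y values: none (0 points).
  x = 16: rhs = 14, matching y values: none (0 points).
  x = 17: rhs = 8, matching y values: none (0 points).
  x = 18: rhs = 9, matching y values: 3, 16 (2 points).
Total affine count: 15.
Full point count |E(F_19)| = 15 + 1 = 16.
Hasse bound: |16 − (19+1)| = |-4| = 4 ≤ 2√19 ≈ 8.7178 ✓.


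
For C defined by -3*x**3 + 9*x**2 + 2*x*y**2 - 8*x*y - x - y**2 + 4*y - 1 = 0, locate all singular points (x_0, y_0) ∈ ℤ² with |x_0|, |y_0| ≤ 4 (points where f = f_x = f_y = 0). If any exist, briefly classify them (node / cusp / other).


Singular points: {(1, 2)}; classification: cusp.

Compute partial derivatives:
  f_x = -9*x**2 + 18*x + 2*y**2 - 8*y - 1.
  f_y = 4*x*y - 8*x - 2*y + 4.
Scan x_0 ∈ {−4, ..., 4}. For each x_0, f_y(x_0, y) is a polynomial in y; find its integer roots y ∈ {−4, ..., 4}, then test f_x and f at those candidates.
  x = -4: f_y(-4, y) = 36 - 18*y; vanishes at y ∈ {2}. (-4, 2): f_x = -225 ≠ 0.
  x = -3: f_y(-3, y) = 28 - 14*y; vanishes at y ∈ {2}. (-3, 2): f_x = -144 ≠ 0.
  x = -2: f_y(-2, y) = 20 - 10*y; vanishes at y ∈ {2}. (-2, 2): f_x = -81 ≠ 0.
  x = -1: f_y(-1, y) = 12 - 6*y; vanishes at y ∈ {2}. (-1, 2): f_x = -36 ≠ 0.
  x = 0: f_y(0, y) = 4 - 2*y; vanishes at y ∈ {2}. (0, 2): f_x = -9 ≠ 0.
  x = 1: f_y(1, y) = 2*y - 4; vanishes at y ∈ {2}. (1, 2): f_x = 0, f = 0 — SINGULAR.
  x = 2: f_y(2, y) = 6*y - 12; vanishes at y ∈ {2}. (2, 2): f_x = -9 ≠ 0.
  x = 3: f_y(3, y) = 10*y - 20; vanishes at y ∈ {2}. (3, 2): f_x = -36 ≠ 0.
  x = 4: f_y(4, y) = 14*y - 28; vanishes at y ∈ {2}. (4, 2): f_x = -81 ≠ 0.
Only singular point on the grid: (1, 2).
Classify: substitute x = 1 + u, y = 2 + v and expand: f = -3*u**3 + 2*u*v**2 + v**2.
No constant or linear terms (consistent with a singular point). Quadratic part: v**2. Cubic part: -3*u**3 + 2*u*v**2.
The quadratic part v**2 is a perfect square, so there is a single (double) tangent line v = 0, i.e. y = 2. Restricting the cubic part to that line (v = 0) leaves -3*u**3 ≠ 0, so f is not divisible by v and the branch is v² ≈ 3*u**3 to lowest order — this is a cusp.
Classification: cusp.


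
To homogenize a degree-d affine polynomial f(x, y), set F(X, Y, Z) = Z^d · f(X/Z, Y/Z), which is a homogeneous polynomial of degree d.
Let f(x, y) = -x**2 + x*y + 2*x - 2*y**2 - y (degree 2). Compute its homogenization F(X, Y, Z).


F(X, Y, Z) = -X**2 + X*Y + 2*X*Z - 2*Y**2 - Y*Z

deg(f) = 2.
Substitute x = X/Z, y = Y/Z into f, then multiply by Z^2.
  monomial -1·x^2·y^0 ↦ -1·X^2·Y^0·Z^0.
  monomial 1·x^1·y^1 ↦ 1·X^1·Y^1·Z^0.
  monomial 2·x^1·y^0 ↦ 2·X^1·Y^0·Z^1.
  monomial -2·x^0·y^2 ↦ -2·X^0·Y^2·Z^0.
  monomial -1·x^0·y^1 ↦ -1·X^0·Y^1·Z^1.
Collecting: F(X, Y, Z) = -X**2 + X*Y + 2*X*Z - 2*Y**2 - Y*Z.


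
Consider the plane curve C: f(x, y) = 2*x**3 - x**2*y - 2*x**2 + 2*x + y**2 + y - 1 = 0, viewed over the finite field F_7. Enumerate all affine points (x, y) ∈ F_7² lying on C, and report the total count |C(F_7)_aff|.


Affine F_7-points: {(2, 5), (4, 2), (4, 6), (6, 0)}; count = 4.

For each of the 49 pairs (x, y) ∈ F_7², evaluate f(x, y) mod 7. Record the zeros.
  x = 0: [0↦6, 1↦1, 2↦5, 3↦4, 4↦5, 5↦1, 6↦6]  zeros at y ∈ ∅
  x = 1: [0↦1, 1↦2, 2↦5, 3↦3, 4↦3, 5↦5, 6↦2]  zeros at y ∈ ∅
  x = 2: [0↦4, 1↦2, 2↦2, 3↦4, 4↦1, 5↦0, 6↦1]  zeros at y ∈ {5}
  x = 3: [0↦6, 1↦6, 2↦1, 3↦5, 4↦4, 5↦5, 6↦1]  zeros at y ∈ ∅
  x = 4: [0↦5, 1↦5, 2↦0, 3↦4, 4↦3, 5↦4, 6↦0]  zeros at y ∈ {2, 6}
  x = 5: [0↦6, 1↦4, 2↦4, 3↦6, 4↦3, 5↦2, 6↦3]  zeros at y ∈ ∅
  x = 6: [0↦0, 1↦1, 2↦4, 3↦2, 4↦2, 5↦4, 6↦1]  zeros at y ∈ {0}
Collecting zeros: affine points = {(2, 5), (4, 2), (4, 6), (6, 0)}.
Total count |C(F_7)_aff| = 4.


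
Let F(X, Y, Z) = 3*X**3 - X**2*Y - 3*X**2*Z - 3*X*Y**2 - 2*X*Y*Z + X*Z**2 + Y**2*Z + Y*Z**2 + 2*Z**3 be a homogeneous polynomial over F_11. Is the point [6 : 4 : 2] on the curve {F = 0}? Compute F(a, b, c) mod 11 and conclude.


F(6,4,2) ≡ 3 (mod 11); P is NOT on the curve.

Evaluate F(6, 4, 2) term-by-term (mod 11).
  3*X**3 ↦ 3·216·1·1 = 648
  -X**2*Y ↦ -1·36·4·1 = -144
  -3*X**2*Z ↦ -3·36·1·2 = -216
  -3*X*Y**2 ↦ -3·6·16·1 = -288
  -2*X*Y*Z ↦ -2·6·4·2 = -96
  X*Z**2 ↦ 1·6·1·4 = 24
  Y**2*Z ↦ 1·1·16·2 = 32
  Y*Z**2 ↦ 1·1·4·4 = 16
  2*Z**3 ↦ 2·1·1·8 = 16
Sum: F(6, 4, 2) = (648) + (-144) + (-216) + (-288) + (-96) + (24) + (32) + (16) + (16) = -8.
Reducing mod 11: -8 ≡ 3 (mod 11).
Since F(a, b, c) ≡ 3 ≠ 0 (mod 11), P does NOT lie on the curve.


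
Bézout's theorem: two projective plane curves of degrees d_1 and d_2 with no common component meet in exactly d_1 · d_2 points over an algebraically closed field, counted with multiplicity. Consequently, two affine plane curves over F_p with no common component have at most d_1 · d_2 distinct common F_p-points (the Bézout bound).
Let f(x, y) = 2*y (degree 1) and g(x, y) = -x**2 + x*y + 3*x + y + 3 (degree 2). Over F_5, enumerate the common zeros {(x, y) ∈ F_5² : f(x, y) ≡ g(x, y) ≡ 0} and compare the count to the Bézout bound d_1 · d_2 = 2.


Common zeros: {(1, 0), (2, 0)}; count = 2; Bézout bound = 2.

deg(f) = 1, deg(g) = 2, so Bézout bound = 2.
Scan x ∈ F_5. For each x, list the y ∈ F_5 with f(x, y) ≡ 0 and those with g(x, y) ≡ 0 (mod 5); the common zeros in that column are the intersection.
  x = 0: f ≡ 0 at y ∈ {0}; g ≡ 0 at y ∈ {2}; common: ∅.
  x = 1: f ≡ 0 at y ∈ {0}; g ≡ 0 at y ∈ {0}; common: {0}.
  x = 2: f ≡ 0 at y ∈ {0}; g ≡ 0 at y ∈ {0}; common: {0}.
  x = 3: f ≡ 0 at y ∈ {0}; g ≡ 0 at y ∈ {3}; common: ∅.
  x = 4: f ≡ 0 at y ∈ {0}; g ≡ 0 at y ∈ ∅; common: ∅.
Collecting: common zeros = {(1, 0), (2, 0)}, so the count is 2.
Comparison with the Bézout bound: 2 ≤ 2 = deg(f)·deg(g), as expected for curves with no common component (the bound is attained).


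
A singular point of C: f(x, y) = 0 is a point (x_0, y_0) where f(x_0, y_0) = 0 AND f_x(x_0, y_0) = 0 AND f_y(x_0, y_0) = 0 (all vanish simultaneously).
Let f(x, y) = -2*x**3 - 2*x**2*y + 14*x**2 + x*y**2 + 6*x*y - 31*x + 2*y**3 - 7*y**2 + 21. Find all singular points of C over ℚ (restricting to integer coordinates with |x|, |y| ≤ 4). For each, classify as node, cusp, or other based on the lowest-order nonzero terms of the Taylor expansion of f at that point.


Singular points: {(2, 1)}; classification: cusp.

Compute partial derivatives:
  f_x = -6*x**2 - 4*x*y + 28*x + y**2 + 6*y - 31.
  f_y = -2*x**2 + 2*x*y + 6*x + 6*y**2 - 14*y.
Scan x_0 ∈ {−4, ..., 4}. For each x_0, f_y(x_0, y) is a polynomial in y; find its integer roots y ∈ {−4, ..., 4}, then test f_x and f at those candidates.
  x = -4: f_y(-4, y) = 6*y**2 - 22*y - 56; no integer root y with |y| ≤ 4.
  x = -3: f_y(-3, y) = 6*y**2 - 20*y - 36; no integer root y with |y| ≤ 4.
  x = -2: f_y(-2, y) = 6*y**2 - 18*y - 20; no integer root y with |y| ≤ 4.
  x = -1: f_y(-1, y) = 6*y**2 - 16*y - 8; no integer root y with |y| ≤ 4.
  x = 0: f_y(0, y) = 6*y**2 - 14*y; vanishes at y ∈ {0}. (0, 0): f_x = -31 ≠ 0.
  x = 1: f_y(1, y) = 6*y**2 - 12*y + 4; no integer root y with |y| ≤ 4.
  x = 2: f_y(2, y) = 6*y**2 - 10*y + 4; vanishes at y ∈ {1}. (2, 1): f_x = 0, f = 0 — SINGULAR.
  x = 3: f_y(3, y) = 6*y**2 - 8*y; vanishes at y ∈ {0}. (3, 0): f_x = -1 ≠ 0.
  x = 4: f_y(4, y) = 6*y**2 - 6*y - 8; no integer root y with |y| ≤ 4.
Only singular point on the grid: (2, 1).
Classify: substitute x = 2 + u, y = 1 + v and expand: f = -2*u**3 - 2*u**2*v + u*v**2 + 2*v**3 + v**2.
No constant or linear terms (consistent with a singular point). Quadratic part: v**2. Cubic part: -2*u**3 - 2*u**2*v + u*v**2 + 2*v**3.
The quadratic part v**2 is a perfect square, so there is a single (double) tangent line v = 0, i.e. y = 1. Restricting the cubic part to that line (v = 0) leaves -2*u**3 ≠ 0, so f is not divisible by v and the branch is v² ≈ 2*u**3 to lowest order — this is a cusp.
Classification: cusp.


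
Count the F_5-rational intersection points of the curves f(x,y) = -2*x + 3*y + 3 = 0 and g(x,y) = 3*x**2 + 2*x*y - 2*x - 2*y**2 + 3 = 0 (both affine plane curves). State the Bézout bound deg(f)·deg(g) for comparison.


Common zeros: ∅; count = 0; Bézout bound = 2.

deg(f) = 1, deg(g) = 2, so Bézout bound = 2.
Scan x ∈ F_5. For each x, list the y ∈ F_5 with f(x, y) ≡ 0 and those with g(x, y) ≡ 0 (mod 5); the common zeros in that column are the intersection.
  x = 0: f ≡ 0 at y ∈ {4}; g ≡ 0 at y ∈ {2, 3}; common: ∅.
  x = 1: f ≡ 0 at y ∈ {3}; g ≡ 0 at y ∈ {2, 4}; common: ∅.
  x = 2: f ≡ 0 at y ∈ {2}; g ≡ 0 at y ∈ {3, 4}; common: ∅.
  x = 3: f ≡ 0 at y ∈ {1}; g ≡ 0 at y ∈ ∅; common: ∅.
  x = 4: f ≡ 0 at y ∈ {0}; g ≡ 0 at y ∈ ∅; common: ∅.
Collecting: common zeros = ∅, so the count is 0.
Comparison with the Bézout bound: 0 ≤ 2 = deg(f)·deg(g), as expected for curves with no common component (the affine F_5-count falls short of the bound because intersections may lie at infinity, over extension fields, or carry multiplicity).


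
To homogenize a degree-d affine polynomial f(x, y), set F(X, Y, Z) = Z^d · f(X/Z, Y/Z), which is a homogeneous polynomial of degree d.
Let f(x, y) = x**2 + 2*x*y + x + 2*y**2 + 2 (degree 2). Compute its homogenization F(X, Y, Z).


F(X, Y, Z) = X**2 + 2*X*Y + X*Z + 2*Y**2 + 2*Z**2

deg(f) = 2.
Substitute x = X/Z, y = Y/Z into f, then multiply by Z^2.
  monomial 1·x^2·y^0 ↦ 1·X^2·Y^0·Z^0.
  monomial 2·x^1·y^1 ↦ 2·X^1·Y^1·Z^0.
  monomial 1·x^1·y^0 ↦ 1·X^1·Y^0·Z^1.
  monomial 2·x^0·y^2 ↦ 2·X^0·Y^2·Z^0.
  monomial 2·x^0·y^0 ↦ 2·X^0·Y^0·Z^2.
Collecting: F(X, Y, Z) = X**2 + 2*X*Y + X*Z + 2*Y**2 + 2*Z**2.


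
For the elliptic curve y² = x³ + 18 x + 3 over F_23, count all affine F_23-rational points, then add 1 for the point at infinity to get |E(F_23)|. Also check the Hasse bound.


Affine points = {(0, 7), (0, 16), (2, 1), (2, 22), (4, 1), (4, 22), (7, 9), (7, 14), (14, 3), (14, 20), (17, 1), (17, 22), (18, 8), (18, 15)}; affine count = 14; |E(F_23)| = 15.

Discriminant check: Δ ∝ 4a³ + 27b² = 4·18³ + 27·3² = 4·5832 + 27·9 ≡ 19 (mod 23). Nonzero ⇒ E is nonsingular.
For each x ∈ F_23, compute rhs = x³ + 18·x + 3 mod 23, then count y ∈ F_23 with y² ≡ rhs.
  x = 0: rhs = 3, matching y values: 7, 16 (2 points).
  x = 1: rhs = 22, matching y values: none (0 points).
  x = 2: rhs = 1, matching y values: 1, 22 (2 points).
  x = 3: rhs = 15, matching y values: none (0 points).
  x = 4: rhs = 1, matching y values: 1, 22 (2 points).
  x = 5: rhs = 11, matching y values: none (0 points).
  x = 6: rhs = 5, matching y values: none (0 points).
  x = 7: rhs = 12, matching y values: 9, 14 (2 points).
  x = 8: rhs = 15, matching y values: none (0 points).
  x = 9: rhs = 20, matching y values: none (0 points).
  x = 10: rhs = 10, matching y values: none (0 points).
  x = 11: rhs = 14, matching y values: none (0 points).
  x = 12: rhs = 15, matching y values: none (0 points).
  x = 13: rhs = 19, matching y values: none (0 points).
  x = 14: rhs = 9, matching y values: 3, 20 (2 points).
  x = 15: rhs = 14, matching y values: none (0 points).
  x = 16: rhs = 17, matching y values: none (0 points).
  x = 17: rhs = 1, matching y values: 1, 22 (2 points).
  x = 18: rhs = 18, matching y values: 8, 15 (2 points).
  x = 19: rhs = 5, matching y values: none (0 points).
  x = 20: rhs = 14, matching y values: none (0 points).
  x = 21: rhs = 5, matching y values: none (0 points).
  x = 22: rhs = 7, matching y values: none (0 points).
Total affine count: 14.
Full point count |E(F_23)| = 14 + 1 = 15.
Hasse bound: |15 − (23+1)| = |-9| = 9 ≤ 2√23 ≈ 9.5917 ✓.


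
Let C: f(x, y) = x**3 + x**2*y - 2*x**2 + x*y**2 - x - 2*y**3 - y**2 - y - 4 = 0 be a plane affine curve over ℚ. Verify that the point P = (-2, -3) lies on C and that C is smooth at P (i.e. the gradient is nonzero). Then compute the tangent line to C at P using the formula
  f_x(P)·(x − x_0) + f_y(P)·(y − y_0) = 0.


Tangent line at P: 40*x - 33*y - 19 = 0.

Step 1: f(-2, -3) = 0, so P lies on C.
Step 2: partial derivatives
  f_x(x, y) = 3*x**2 + 2*x*y - 4*x + y**2 - 1, f_y(x, y) = x**2 + 2*x*y - 6*y**2 - 2*y - 1.
  f_x(P) = 40, f_y(P) = -33 (gradient nonzero, so P is smooth).
Step 3: tangent line at P: 40·(x − -2) + -33·(y − -3) = 0.
Expanding: 40*x - 33*y - 19 = 0.


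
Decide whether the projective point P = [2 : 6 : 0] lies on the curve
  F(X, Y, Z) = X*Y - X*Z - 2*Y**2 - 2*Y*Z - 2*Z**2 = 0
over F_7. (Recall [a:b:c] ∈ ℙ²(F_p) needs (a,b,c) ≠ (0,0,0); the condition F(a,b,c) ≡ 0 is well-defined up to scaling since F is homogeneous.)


F(2,6,0) ≡ 3 (mod 7); P is NOT on the curve.

Evaluate F(2, 6, 0) term-by-term (mod 7).
  X*Y ↦ 1·2·6·1 = 12
  -X*Z ↦ -1·2·1·0 = 0
  -2*Y**2 ↦ -2·1·36·1 = -72
  -2*Y*Z ↦ -2·1·6·0 = 0
  -2*Z**2 ↦ -2·1·1·0 = 0
Sum: F(2, 6, 0) = (12) + (0) + (-72) + (0) + (0) = -60.
Reducing mod 7: -60 ≡ 3 (mod 7).
Since F(a, b, c) ≡ 3 ≠ 0 (mod 7), P does NOT lie on the curve.


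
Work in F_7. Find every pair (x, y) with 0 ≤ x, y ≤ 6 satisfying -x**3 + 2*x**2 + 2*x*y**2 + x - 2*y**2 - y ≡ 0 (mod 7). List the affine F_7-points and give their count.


Affine F_7-points: {(0, 0), (0, 3), (1, 2), (4, 0), (4, 6), (5, 0), (5, 1)}; count = 7.

For each of the 49 pairs (x, y) ∈ F_7², evaluate f(x, y) mod 7. Record the zeros.
  x = 0: [0↦0, 1↦4, 2↦4, 3↦0, 4↦6, 5↦1, 6↦6]  zeros at y ∈ {0, 3}
  x = 1: [0↦2, 1↦1, 2↦0, 3↦6, 4↦5, 5↦4, 6↦3]  zeros at y ∈ {2}
  x = 2: [0↦2, 1↦3, 2↦1, 3↦3, 4↦2, 5↦5, 6↦5]  zeros at y ∈ ∅
  x = 3: [0↦1, 1↦4, 2↦1, 3↦6, 4↦5, 5↦5, 6↦6]  zeros at y ∈ ∅
  x = 4: [0↦0, 1↦5, 2↦1, 3↦2, 4↦1, 5↦5, 6↦0]  zeros at y ∈ {0, 6}
  x = 5: [0↦0, 1↦0, 2↦2, 3↦6, 4↦5, 5↦6, 6↦2]  zeros at y ∈ {0, 1}
  x = 6: [0↦2, 1↦4, 2↦5, 3↦5, 4↦4, 5↦2, 6↦6]  zeros at y ∈ ∅
Collecting zeros: affine points = {(0, 0), (0, 3), (1, 2), (4, 0), (4, 6), (5, 0), (5, 1)}.
Total count |C(F_7)_aff| = 7.
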